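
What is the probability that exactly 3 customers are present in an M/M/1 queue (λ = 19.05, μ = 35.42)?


ρ = 19.05/35.42 = 0.5378
P_n = (1−ρ)·ρ^n = (1 − 0.5378)·0.5378^3 = 0.4622·0.155575 = 0.071902

Final: 0.071902


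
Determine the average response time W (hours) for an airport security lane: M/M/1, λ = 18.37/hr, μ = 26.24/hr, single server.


W = 1/(μ−λ) = 1/(26.24 − 18.37) = 1/7.87 = 0.1271 hr

Final: 0.1271 hr


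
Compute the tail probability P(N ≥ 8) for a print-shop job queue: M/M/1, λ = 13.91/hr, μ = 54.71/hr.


ρ = 13.91/54.71 = 0.2542
P(N ≥ n) = ρ^n = 0.2542^8 = 0.00001746

Final: 0.00001746


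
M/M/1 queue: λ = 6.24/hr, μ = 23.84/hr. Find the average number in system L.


ρ = λ/μ = 6.24/23.84 = 0.2617
L = ρ/(1−ρ) = 0.2617/(1 − 0.2617) = 0.2617/0.7383 = 0.3545

Final: 0.3545


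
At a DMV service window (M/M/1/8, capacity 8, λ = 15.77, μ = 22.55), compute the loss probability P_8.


ρ = λ/μ = 15.77/22.55 = 0.6993
P_K = (1−ρ)ρ^K/(1−ρ^(K+1)) = (0.3007·0.057211)/(1 − 0.040010)
= 0.017201/0.959990 = 0.017918

Final: 0.017918


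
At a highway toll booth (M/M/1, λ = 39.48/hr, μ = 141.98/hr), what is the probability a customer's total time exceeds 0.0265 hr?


W ~ Exponential(μ−λ) for M/M/1.
μ − λ = 141.98 − 39.48 = 102.5000
P(W > t) = e^{−(μ−λ)t} = e^{−2.7163} = 0.066122

Final: 0.066122


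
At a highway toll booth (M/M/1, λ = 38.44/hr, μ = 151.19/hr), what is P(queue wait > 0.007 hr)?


ρ = 38.44/151.19 = 0.2542
P(Wq > t) = ρ·e^{−(μ−λ)t} = 0.2542·e^{−0.7893}
= 0.2542·0.454185 = 0.115476

Final: 0.115476


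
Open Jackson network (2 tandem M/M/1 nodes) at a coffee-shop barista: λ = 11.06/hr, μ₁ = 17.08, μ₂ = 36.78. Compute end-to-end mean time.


Each node sees arrival rate λ = 11.06/hr (tandem ⇒ throughput preserved).
W₁ = 1/(μ₁−λ) = 1/(17.08−11.06) = 0.16611 hr
W₂ = 1/(μ₂−λ) = 1/(36.78−11.06) = 0.03888 hr
W_total = W₁ + W₂ = 0.16611 + 0.03888 = 0.20499 hr

Final: 0.20499 hr


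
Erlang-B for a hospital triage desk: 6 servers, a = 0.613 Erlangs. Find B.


B(c,a) = (a^c/c!) / Σ_{k=0}^{c} a^k/k!
a^6/6! = 0.00007369
Σ terms (k=0..6): 1.00000 + 0.61300 + 0.18788 + 0.03839 + 0.005883 + 0.0007213 + 0.00007369 = 1.845954
B = 0.00007369/1.845954 = 0.00003992

Final: 0.00003992


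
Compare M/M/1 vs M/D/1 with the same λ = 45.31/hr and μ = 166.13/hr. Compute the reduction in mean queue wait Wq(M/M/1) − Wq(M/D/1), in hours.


ρ = 45.31/166.13 = 0.2727
Wq(M/M/1) = ρ/(μ−λ) = 0.2727/120.82 = 0.002257 hr
Wq(M/D/1) = ρ/(2(μ−λ)) = 0.001129 hr
Savings = 0.002257 − 0.001129 = 0.001129 hr

Final: 0.001129 hr


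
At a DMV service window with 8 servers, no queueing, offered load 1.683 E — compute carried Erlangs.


B(8,1.683) = 0.0002967 (Erlang-B)
Carried load = a(1 − B) = 1.683·(1 − 0.0002967) = 1.683·0.999703 = 1.6825 E

Final: 1.6825 Erlangs


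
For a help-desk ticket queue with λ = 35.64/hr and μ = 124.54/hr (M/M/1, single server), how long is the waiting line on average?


ρ = 35.64/124.54 = 0.2862
Lq = ρ²/(1−ρ) = 0.08190/0.7138 = 0.1147

Final: 0.1147


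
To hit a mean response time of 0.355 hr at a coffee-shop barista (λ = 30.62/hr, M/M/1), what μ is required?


W = 1/(μ−λ) ⇒ μ − λ = 1/W = 1/0.355 = 2.8169
μ = λ + 1/W = 30.62 + 2.8169 = 33.4369 per hr

Final: 33.4369 /hr


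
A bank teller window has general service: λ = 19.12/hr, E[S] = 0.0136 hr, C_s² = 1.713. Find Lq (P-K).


ρ = λ·E[S] = 19.12·0.0136 = 0.2600
Lq = ρ²(1+C_s²)/(2(1−ρ)) = 0.06762·(1+1.713)/(2·0.7400)
= 0.06762·2.7130/1.4799 = 0.12395

Final: 0.12395


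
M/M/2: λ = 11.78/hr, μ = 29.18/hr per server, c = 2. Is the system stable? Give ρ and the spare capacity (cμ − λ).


Total capacity cμ = 2·29.18 = 58.36/hr
ρ = λ/(cμ) = 11.78/58.36 = 0.2019
Stable ⇔ ρ < 1: YES
Spare capacity = cμ − λ = 58.36 − 11.78 = 46.58/hr

Final: ρ = 0.2019; stable; margin = 46.58/hr


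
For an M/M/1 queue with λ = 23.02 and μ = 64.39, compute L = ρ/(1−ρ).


ρ = λ/μ = 23.02/64.39 = 0.3575
L = ρ/(1−ρ) = 0.3575/(1 − 0.3575) = 0.3575/0.6425 = 0.5564

Final: 0.5564


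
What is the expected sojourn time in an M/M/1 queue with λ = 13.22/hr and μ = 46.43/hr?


W = 1/(μ−λ) = 1/(46.43 − 13.22) = 1/33.21 = 0.03011 hr

Final: 0.03011 hr


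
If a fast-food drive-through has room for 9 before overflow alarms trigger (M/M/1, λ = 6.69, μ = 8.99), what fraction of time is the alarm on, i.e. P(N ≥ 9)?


ρ = 6.69/8.99 = 0.7442
P(N ≥ n) = ρ^n = 0.7442^9 = 0.069984

Final: 0.069984


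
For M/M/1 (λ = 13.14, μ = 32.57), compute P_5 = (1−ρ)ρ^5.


ρ = 13.14/32.57 = 0.4034
P_n = (1−ρ)·ρ^n = (1 − 0.4034)·0.4034^5 = 0.5966·0.010688 = 0.006376

Final: 0.006376


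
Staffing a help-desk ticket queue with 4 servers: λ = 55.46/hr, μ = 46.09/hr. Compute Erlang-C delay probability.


a = λ/μ = 1.2033; ρ = a/4 = 0.3008
P₀ = 0.299170 (from M/M/c formula)
C(c,a) = [a^c/(c!(1−ρ))]·P₀ = [2.09649/(24·0.6992)]·0.299170
= 0.12494·0.299170 = 0.037378

Final: 0.037378


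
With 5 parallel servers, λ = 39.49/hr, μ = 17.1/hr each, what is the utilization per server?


ρ = λ/(cμ) = 39.49/(5·17.1) = 39.49/85.50 = 0.4619

Final: 0.4619


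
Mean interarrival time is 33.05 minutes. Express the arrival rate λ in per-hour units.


λ = 1/(interarrival time) in consistent units.
1 hour = 60 min, so λ = 60/33.05 = 1.8154 per hour

Final: 1.8154 /hr


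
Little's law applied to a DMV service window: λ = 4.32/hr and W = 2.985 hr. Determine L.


L = λW = 4.32·2.985 = 12.8952

Final: 12.8952


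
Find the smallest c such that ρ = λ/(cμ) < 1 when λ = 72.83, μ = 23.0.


Stability requires cμ > λ ⇔ c > λ/μ.
λ/μ = 72.83/23.0 = 3.1665
Minimum integer c = ⌊3.1665⌋ + 1 = 4
Check: 4·23.0 = 92.00 > 72.83, while 3·23.0 = 69.00 ≤ 72.83

Final: 4 servers


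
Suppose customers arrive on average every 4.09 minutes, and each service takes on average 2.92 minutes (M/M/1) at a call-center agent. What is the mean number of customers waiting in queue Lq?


λ = 60/4.09 = 14.6699 /hr
μ = 60/2.92 = 20.5479 /hr
ρ = λ/μ = 14.6699/20.5479 = 0.7139
Lq = ρ²/(1−ρ) = 0.5097/0.2861 = 1.7818

Final: 1.7818


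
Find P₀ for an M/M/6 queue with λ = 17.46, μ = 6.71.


a = λ/μ = 17.46/6.71 = 2.6021; ρ = a/c = 0.4337
Σ_{k=0}^{5} a^k/k! (terms k=0..5) = 1.00000 + 2.60209 + 3.38543 + 2.93639 + 1.91019 + 0.99409 = 12.82818
Tail: a^6/(6!(1−ρ)) = 310.40615/(720·0.5663) = 0.76127
P₀ = 1/(12.82818 + 0.76127) = 1/13.58945 = 0.073586

Final: 0.073586


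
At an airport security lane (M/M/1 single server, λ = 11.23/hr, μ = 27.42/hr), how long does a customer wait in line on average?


ρ = 11.23/27.42 = 0.4096
Wq = ρ/(μ−λ) = 0.4096/(27.42 − 11.23) = 0.4096/16.19 = 0.02530 hr

Final: 0.02530 hr


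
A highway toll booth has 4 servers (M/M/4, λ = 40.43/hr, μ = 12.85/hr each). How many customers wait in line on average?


a = λ/μ = 3.1463; ρ = a/4 = 0.7866
P₀ = 0.029924
Lq = P₀·a^c·ρ / (c!·(1−ρ)²) = 0.029924·97.99467·0.7866/(24·0.04555)
= 2.10989

Final: 2.10989


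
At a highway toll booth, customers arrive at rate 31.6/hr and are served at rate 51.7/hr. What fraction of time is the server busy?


ρ = λ/μ = 31.6/51.7 = 0.6112

Final: 0.6112


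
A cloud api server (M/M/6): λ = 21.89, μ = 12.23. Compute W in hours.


a = 1.7899; ρ = 0.2983; P₀ = 0.166858
Lq = P₀·a^c·ρ/(c!(1−ρ)²) = 0.004616
Wq = Lq/λ = 0.004616/21.89 = 0.0002109 hr
W = Wq + 1/μ = 0.0002109 + 0.08177 = 0.08198 hr

Final: 0.08198 hr


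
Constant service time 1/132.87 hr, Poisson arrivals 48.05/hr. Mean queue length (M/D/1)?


ρ = 48.05/132.87 = 0.3616
M/D/1: Lq = ρ²/(2(1−ρ)) = 0.1308/(2·0.6384) = 0.10243

Final: 0.10243


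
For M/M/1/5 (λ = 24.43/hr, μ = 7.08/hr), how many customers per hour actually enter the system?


ρ = 3.4506; P_K = (1−ρ)ρ^5/(1−ρ^6) = 0.710613
λ_eff = λ(1 − P_K) = 24.43·(1 − 0.710613) = 24.43·0.289387 = 7.0697 /hr

Final: 7.0697 /hr


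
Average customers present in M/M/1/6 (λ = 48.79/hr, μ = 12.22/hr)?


ρ = 48.79/12.22 = 3.9926
L = ρ[1 − (K+1)ρ^K + Kρ^(K+1)] / [(1−ρ)(1−ρ^(K+1))]
Numerator: 3.9926·(1 − 7·4050.957373 + 6·16173.994290) = 274247.169132
Denominator: (-2.9926)·(-16172.994290) = 48399.869163
L = 274247.169132/48399.869163 = 5.6663

Final: 5.6663


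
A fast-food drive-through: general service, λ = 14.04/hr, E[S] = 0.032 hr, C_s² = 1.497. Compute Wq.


ρ = λ·E[S] = 14.04·0.032 = 0.4493
E[S²] = E[S]²(1+C_s²) = 0.032²·(1+1.497) = 0.002557
Wq = λ·E[S²]/(2(1−ρ)) = 14.04·0.002557/(2·0.5507) = 0.03259 hr

Final: 0.03259 hr


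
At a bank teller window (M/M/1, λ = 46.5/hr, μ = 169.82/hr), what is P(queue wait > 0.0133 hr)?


ρ = 46.5/169.82 = 0.2738
P(Wq > t) = ρ·e^{−(μ−λ)t} = 0.2738·e^{−1.6402}
= 0.2738·0.193950 = 0.053107

Final: 0.053107


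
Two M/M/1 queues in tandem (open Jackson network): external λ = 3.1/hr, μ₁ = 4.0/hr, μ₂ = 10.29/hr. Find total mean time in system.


Each node sees arrival rate λ = 3.1/hr (tandem ⇒ throughput preserved).
W₁ = 1/(μ₁−λ) = 1/(4.0−3.1) = 1.11111 hr
W₂ = 1/(μ₂−λ) = 1/(10.29−3.1) = 0.13908 hr
W_total = W₁ + W₂ = 1.11111 + 0.13908 = 1.25019 hr

Final: 1.25019 hr


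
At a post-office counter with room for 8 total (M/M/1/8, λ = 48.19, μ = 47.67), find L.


ρ = 48.19/47.67 = 1.0109
L = ρ[1 − (K+1)ρ^K + Kρ^(K+1)] / [(1−ρ)(1−ρ^(K+1))]
Numerator: 1.0109·(1 − 9·1.090672 + 8·1.102569) = 0.004556
Denominator: (-0.01091)·(-0.102569) = 0.001119
L = 0.004556/0.001119 = 4.0723

Final: 4.0723


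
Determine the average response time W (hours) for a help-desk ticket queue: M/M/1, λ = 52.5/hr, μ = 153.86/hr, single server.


W = 1/(μ−λ) = 1/(153.86 − 52.5) = 1/101.36 = 0.009866 hr

Final: 0.009866 hr


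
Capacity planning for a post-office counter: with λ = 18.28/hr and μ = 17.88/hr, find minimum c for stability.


Stability requires cμ > λ ⇔ c > λ/μ.
λ/μ = 18.28/17.88 = 1.0224
Minimum integer c = ⌊1.0224⌋ + 1 = 2
Check: 2·17.88 = 35.76 > 18.28, while 1·17.88 = 17.88 ≤ 18.28

Final: 2 servers


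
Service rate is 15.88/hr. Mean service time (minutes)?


Mean service time = 1/μ = 1/15.88 hour = 0.06297 hour
In minutes: 0.06297 × 60 = 3.7783 min

Final: 3.7783 min


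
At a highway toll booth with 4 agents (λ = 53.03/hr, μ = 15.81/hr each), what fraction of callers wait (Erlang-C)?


a = λ/μ = 3.3542; ρ = a/4 = 0.8386
P₀ = 0.020435 (from M/M/c formula)
C(c,a) = [a^c/(c!(1−ρ))]·P₀ = [126.57823/(24·0.1614)]·0.020435
= 32.66735·0.020435 = 0.667547

Final: 0.667547


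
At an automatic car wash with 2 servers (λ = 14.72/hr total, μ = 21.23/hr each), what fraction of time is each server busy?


ρ = λ/(cμ) = 14.72/(2·21.23) = 14.72/42.46 = 0.3467

Final: 0.3467


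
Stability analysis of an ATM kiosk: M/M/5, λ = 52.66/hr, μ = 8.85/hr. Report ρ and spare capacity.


Total capacity cμ = 5·8.85 = 44.25/hr
ρ = λ/(cμ) = 52.66/44.25 = 1.1901
Stable ⇔ ρ < 1: NO
Spare capacity = cμ − λ = 44.25 − 52.66 = -8.41/hr

Final: ρ = 1.1901; unstable; margin = -8.41/hr


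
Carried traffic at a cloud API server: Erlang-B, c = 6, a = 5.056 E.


B(6,5.056) = 0.196053 (Erlang-B)
Carried load = a(1 − B) = 5.056·(1 − 0.196053) = 5.056·0.803947 = 4.0648 E

Final: 4.0648 Erlangs


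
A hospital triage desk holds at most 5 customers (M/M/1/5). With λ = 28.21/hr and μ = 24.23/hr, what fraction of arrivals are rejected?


ρ = λ/μ = 28.21/24.23 = 1.1643
P_K = (1−ρ)ρ^K/(1−ρ^(K+1)) = (-0.1643·2.139185)/(1 − 2.490566)
= -0.351381/-1.490566 = 0.235737

Final: 0.235737


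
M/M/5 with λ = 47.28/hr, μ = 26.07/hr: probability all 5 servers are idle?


a = λ/μ = 47.28/26.07 = 1.8136; ρ = a/c = 0.3627
Σ_{k=0}^{4} a^k/k! (terms k=0..4) = 1.00000 + 1.81358 + 1.64453 + 0.99416 + 0.45075 = 5.90303
Tail: a^5/(5!(1−ρ)) = 19.61924/(120·0.6373) = 0.25655
P₀ = 1/(5.90303 + 0.25655) = 1/6.15957 = 0.162349

Final: 0.162349


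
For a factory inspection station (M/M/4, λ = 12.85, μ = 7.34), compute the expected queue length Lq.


a = λ/μ = 1.7507; ρ = a/4 = 0.4377
P₀ = 0.170258
Lq = P₀·a^c·ρ / (c!·(1−ρ)²) = 0.170258·9.39352·0.4377/(24·0.31621)
= 0.09223

Final: 0.09223


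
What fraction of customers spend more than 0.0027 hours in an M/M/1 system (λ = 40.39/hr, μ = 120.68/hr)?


W ~ Exponential(μ−λ) for M/M/1.
μ − λ = 120.68 − 40.39 = 80.2900
P(W > t) = e^{−(μ−λ)t} = e^{−0.2168} = 0.805105

Final: 0.805105


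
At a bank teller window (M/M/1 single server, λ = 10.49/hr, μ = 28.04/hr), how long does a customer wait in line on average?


ρ = 10.49/28.04 = 0.3741
Wq = ρ/(μ−λ) = 0.3741/(28.04 − 10.49) = 0.3741/17.55 = 0.02132 hr

Final: 0.02132 hr


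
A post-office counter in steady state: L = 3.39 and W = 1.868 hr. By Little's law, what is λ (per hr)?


λ = L/W = 3.39/1.868 = 1.8148 /hr

Final: 1.8148 /hr


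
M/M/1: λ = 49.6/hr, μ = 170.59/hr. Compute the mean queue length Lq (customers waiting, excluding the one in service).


ρ = 49.6/170.59 = 0.2908
Lq = ρ²/(1−ρ) = 0.08454/0.7092 = 0.1192

Final: 0.1192


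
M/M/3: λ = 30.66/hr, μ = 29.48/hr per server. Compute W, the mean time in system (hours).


a = 1.0400; ρ = 0.3467; P₀ = 0.348695
Lq = P₀·a^c·ρ/(c!(1−ρ)²) = 0.05310
Wq = Lq/λ = 0.05310/30.66 = 0.001732 hr
W = Wq + 1/μ = 0.001732 + 0.03392 = 0.03565 hr

Final: 0.03565 hr


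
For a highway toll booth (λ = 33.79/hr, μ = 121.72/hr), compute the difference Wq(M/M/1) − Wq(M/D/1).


ρ = 33.79/121.72 = 0.2776
Wq(M/M/1) = ρ/(μ−λ) = 0.2776/87.93 = 0.003157 hr
Wq(M/D/1) = ρ/(2(μ−λ)) = 0.001579 hr
Savings = 0.003157 − 0.001579 = 0.001579 hr

Final: 0.001579 hr


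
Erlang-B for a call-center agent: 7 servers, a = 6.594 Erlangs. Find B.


B(c,a) = (a^c/c!) / Σ_{k=0}^{c} a^k/k!
a^7/7! = 107.550408
Σ terms (k=0..7): 1.00000 + 6.59400 + 21.74042 + 47.78544 + 78.77430 + 103.88754 + 114.17241 + 107.55041 = 481.504510
B = 107.550408/481.504510 = 0.223363

Final: 0.223363


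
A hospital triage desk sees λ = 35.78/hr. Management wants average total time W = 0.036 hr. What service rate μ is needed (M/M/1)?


W = 1/(μ−λ) ⇒ μ − λ = 1/W = 1/0.036 = 27.7778
μ = λ + 1/W = 35.78 + 27.7778 = 63.5578 per hr

Final: 63.5578 /hr


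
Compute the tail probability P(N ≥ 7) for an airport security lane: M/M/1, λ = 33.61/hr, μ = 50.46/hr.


ρ = 33.61/50.46 = 0.6661
P(N ≥ n) = ρ^n = 0.6661^7 = 0.058163

Final: 0.058163


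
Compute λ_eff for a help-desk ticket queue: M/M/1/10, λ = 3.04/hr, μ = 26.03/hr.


ρ = 0.1168; P_K = (1−ρ)ρ^10/(1−ρ^11) = 4.169e-10
λ_eff = λ(1 − P_K) = 3.04·(1 − 4.169e-10) = 3.04·1.000000 = 3.0400 /hr

Final: 3.0400 /hr


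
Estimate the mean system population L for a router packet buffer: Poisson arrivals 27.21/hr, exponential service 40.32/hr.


ρ = λ/μ = 27.21/40.32 = 0.6749
L = ρ/(1−ρ) = 0.6749/(1 − 0.6749) = 0.6749/0.3251 = 2.0755

Final: 2.0755


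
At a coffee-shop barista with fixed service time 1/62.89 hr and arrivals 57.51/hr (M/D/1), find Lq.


ρ = 57.51/62.89 = 0.9145
M/D/1: Lq = ρ²/(2(1−ρ)) = 0.8362/(2·0.08555) = 4.88757

Final: 4.88757


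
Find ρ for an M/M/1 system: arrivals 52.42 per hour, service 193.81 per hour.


ρ = λ/μ = 52.42/193.81 = 0.2705

Final: 0.2705


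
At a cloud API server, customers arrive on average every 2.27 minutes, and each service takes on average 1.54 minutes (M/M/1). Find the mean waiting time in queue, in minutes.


λ = 60/2.27 = 26.4317 /hr
μ = 60/1.54 = 38.9610 /hr
ρ = λ/μ = 26.4317/38.9610 = 0.6784
Wq = ρ/(μ−λ) = 0.6784/(38.9610−26.4317) = 0.05415 hr
In minutes: 0.05415·60 = 3.249 min

Final: 3.249 min


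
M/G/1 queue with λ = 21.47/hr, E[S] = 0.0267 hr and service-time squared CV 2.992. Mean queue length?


ρ = λ·E[S] = 21.47·0.0267 = 0.5732
Lq = ρ²(1+C_s²)/(2(1−ρ)) = 0.3286·(1+2.992)/(2·0.4268)
= 0.3286·3.9920/0.8535 = 1.53700

Final: 1.53700


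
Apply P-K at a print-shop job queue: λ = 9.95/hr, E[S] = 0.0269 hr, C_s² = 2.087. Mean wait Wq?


ρ = λ·E[S] = 9.95·0.0269 = 0.2677
E[S²] = E[S]²(1+C_s²) = 0.0269²·(1+2.087) = 0.002234
Wq = λ·E[S²]/(2(1−ρ)) = 9.95·0.002234/(2·0.7323) = 0.01517 hr

Final: 0.01517 hr


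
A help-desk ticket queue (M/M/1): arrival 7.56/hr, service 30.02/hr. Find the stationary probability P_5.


ρ = 7.56/30.02 = 0.2518
P_n = (1−ρ)·ρ^n = (1 − 0.2518)·0.2518^5 = 0.7482·0.001013 = 0.0007578

Final: 0.0007578


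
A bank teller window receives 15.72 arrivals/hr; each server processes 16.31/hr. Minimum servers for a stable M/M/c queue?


Stability requires cμ > λ ⇔ c > λ/μ.
λ/μ = 15.72/16.31 = 0.9638
Minimum integer c = ⌊0.9638⌋ + 1 = 1
Check: 1·16.31 = 16.31 > 15.72, while 0·16.31 = 0.00 ≤ 15.72

Final: 1 servers


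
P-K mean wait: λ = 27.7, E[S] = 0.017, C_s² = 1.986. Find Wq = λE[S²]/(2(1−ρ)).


ρ = λ·E[S] = 27.7·0.017 = 0.4709
E[S²] = E[S]²(1+C_s²) = 0.017²·(1+1.986) = 0.0008630
Wq = λ·E[S²]/(2(1−ρ)) = 27.7·0.0008630/(2·0.5291) = 0.02259 hr

Final: 0.02259 hr


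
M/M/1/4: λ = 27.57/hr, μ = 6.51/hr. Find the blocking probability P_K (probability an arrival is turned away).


ρ = λ/μ = 27.57/6.51 = 4.2350
P_K = (1−ρ)ρ^K/(1−ρ^(K+1)) = (-3.2350·321.679296)/(1 − 1362.319232)
= -1040.639936/-1361.319232 = 0.764435

Final: 0.764435


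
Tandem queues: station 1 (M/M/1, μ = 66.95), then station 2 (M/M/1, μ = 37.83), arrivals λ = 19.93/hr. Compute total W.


Each node sees arrival rate λ = 19.93/hr (tandem ⇒ throughput preserved).
W₁ = 1/(μ₁−λ) = 1/(66.95−19.93) = 0.02127 hr
W₂ = 1/(μ₂−λ) = 1/(37.83−19.93) = 0.05587 hr
W_total = W₁ + W₂ = 0.02127 + 0.05587 = 0.07713 hr

Final: 0.07713 hr


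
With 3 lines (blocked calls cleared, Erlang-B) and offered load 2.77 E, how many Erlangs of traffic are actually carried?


B(3,2.77) = 0.317732 (Erlang-B)
Carried load = a(1 − B) = 2.77·(1 − 0.317732) = 2.77·0.682268 = 1.8899 E

Final: 1.8899 Erlangs


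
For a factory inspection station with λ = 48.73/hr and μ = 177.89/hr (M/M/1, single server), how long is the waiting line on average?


ρ = 48.73/177.89 = 0.2739
Lq = ρ²/(1−ρ) = 0.07504/0.7261 = 0.1034

Final: 0.1034


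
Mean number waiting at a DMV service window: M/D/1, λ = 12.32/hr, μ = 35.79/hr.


ρ = 12.32/35.79 = 0.3442
M/D/1: Lq = ρ²/(2(1−ρ)) = 0.1185/(2·0.6558) = 0.09035

Final: 0.09035


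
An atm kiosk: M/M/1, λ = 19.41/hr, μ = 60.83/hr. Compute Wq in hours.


ρ = 19.41/60.83 = 0.3191
Wq = ρ/(μ−λ) = 0.3191/(60.83 − 19.41) = 0.3191/41.42 = 0.007704 hr

Final: 0.007704 hr


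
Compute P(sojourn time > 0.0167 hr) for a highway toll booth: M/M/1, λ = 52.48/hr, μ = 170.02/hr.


W ~ Exponential(μ−λ) for M/M/1.
μ − λ = 170.02 − 52.48 = 117.5400
P(W > t) = e^{−(μ−λ)t} = e^{−1.9629} = 0.140448

Final: 0.140448


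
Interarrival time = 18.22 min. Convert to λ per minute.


λ = 1/(interarrival time) in consistent units.
1 minute = 1 min, so λ = 1/18.22 = 0.05488 per minute

Final: 0.05488 /min


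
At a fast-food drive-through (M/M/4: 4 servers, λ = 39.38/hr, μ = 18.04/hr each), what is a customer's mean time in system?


a = 2.1829; ρ = 0.5457; P₀ = 0.106588
Lq = P₀·a^c·ρ/(c!(1−ρ)²) = 0.26669
Wq = Lq/λ = 0.26669/39.38 = 0.006772 hr
W = Wq + 1/μ = 0.006772 + 0.05543 = 0.06220 hr

Final: 0.06220 hr


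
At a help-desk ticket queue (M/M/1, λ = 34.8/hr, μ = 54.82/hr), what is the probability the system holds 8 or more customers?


ρ = 34.8/54.82 = 0.6348
P(N ≥ n) = ρ^n = 0.6348^8 = 0.026371

Final: 0.026371


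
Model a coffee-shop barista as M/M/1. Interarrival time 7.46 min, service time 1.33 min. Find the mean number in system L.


λ = 60/7.46 = 8.0429 /hr
μ = 60/1.33 = 45.1128 /hr
ρ = λ/μ = 8.0429/45.1128 = 0.1783
L = ρ/(1−ρ) = 0.1783/0.8217 = 0.2170

Final: 0.2170


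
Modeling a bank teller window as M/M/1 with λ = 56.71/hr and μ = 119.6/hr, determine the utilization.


ρ = λ/μ = 56.71/119.6 = 0.4742

Final: 0.4742


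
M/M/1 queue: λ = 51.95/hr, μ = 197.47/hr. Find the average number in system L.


ρ = λ/μ = 51.95/197.47 = 0.2631
L = ρ/(1−ρ) = 0.2631/(1 − 0.2631) = 0.2631/0.7369 = 0.3570

Final: 0.3570


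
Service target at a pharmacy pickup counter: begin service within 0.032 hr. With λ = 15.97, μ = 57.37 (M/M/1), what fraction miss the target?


ρ = 15.97/57.37 = 0.2784
P(Wq > t) = ρ·e^{−(μ−λ)t} = 0.2784·e^{−1.3248}
= 0.2784·0.265856 = 0.074006

Final: 0.074006


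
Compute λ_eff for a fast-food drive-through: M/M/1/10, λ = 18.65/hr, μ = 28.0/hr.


ρ = 0.6661; P_K = (1−ρ)ρ^10/(1−ρ^11) = 0.005806
λ_eff = λ(1 − P_K) = 18.65·(1 − 0.005806) = 18.65·0.994194 = 18.5417 /hr

Final: 18.5417 /hr


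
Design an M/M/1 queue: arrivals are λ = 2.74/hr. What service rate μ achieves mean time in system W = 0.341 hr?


W = 1/(μ−λ) ⇒ μ − λ = 1/W = 1/0.341 = 2.9326
μ = λ + 1/W = 2.74 + 2.9326 = 5.6726 per hr

Final: 5.6726 /hr


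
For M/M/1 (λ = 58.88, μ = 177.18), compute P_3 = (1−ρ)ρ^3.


ρ = 58.88/177.18 = 0.3323
P_n = (1−ρ)·ρ^n = (1 − 0.3323)·0.3323^3 = 0.6677·0.036699 = 0.024504

Final: 0.024504


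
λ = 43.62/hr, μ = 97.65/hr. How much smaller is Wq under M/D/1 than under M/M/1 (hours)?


ρ = 43.62/97.65 = 0.4467
Wq(M/M/1) = ρ/(μ−λ) = 0.4467/54.03 = 0.008268 hr
Wq(M/D/1) = ρ/(2(μ−λ)) = 0.004134 hr
Savings = 0.008268 − 0.004134 = 0.004134 hr

Final: 0.004134 hr


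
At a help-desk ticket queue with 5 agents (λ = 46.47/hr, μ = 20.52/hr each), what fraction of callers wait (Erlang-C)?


a = λ/μ = 2.2646; ρ = a/5 = 0.4529
P₀ = 0.102378 (from M/M/c formula)
C(c,a) = [a^c/(c!(1−ρ))]·P₀ = [59.56300/(120·0.5471)]·0.102378
= 0.90729·0.102378 = 0.092887

Final: 0.092887


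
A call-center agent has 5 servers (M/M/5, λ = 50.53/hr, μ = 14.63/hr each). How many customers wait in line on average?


a = λ/μ = 3.4539; ρ = a/5 = 0.6908
P₀ = 0.027427
Lq = P₀·a^c·ρ / (c!·(1−ρ)²) = 0.027427·491.50151·0.6908/(120·0.09562)
= 0.81153

Final: 0.81153


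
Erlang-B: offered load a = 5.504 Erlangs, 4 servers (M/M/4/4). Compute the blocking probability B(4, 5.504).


B(c,a) = (a^c/c!) / Σ_{k=0}^{c} a^k/k!
a^4/4! = 38.238642
Σ terms (k=0..4): 1.00000 + 5.50400 + 15.14701 + 27.78971 + 38.23864 = 87.679361
B = 38.238642/87.679361 = 0.436119

Final: 0.436119


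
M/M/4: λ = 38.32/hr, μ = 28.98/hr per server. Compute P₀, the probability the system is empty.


a = λ/μ = 38.32/28.98 = 1.3223; ρ = a/c = 0.3306
Σ_{k=0}^{3} a^k/k! (terms k=0..3) = 1.00000 + 1.32229 + 0.87423 + 0.38533 = 3.58185
Tail: a^4/(4!(1−ρ)) = 3.05709/(24·0.6694) = 0.19028
P₀ = 1/(3.58185 + 0.19028) = 1/3.77213 = 0.265102

Final: 0.265102


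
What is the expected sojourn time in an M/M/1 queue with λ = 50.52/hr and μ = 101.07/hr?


W = 1/(μ−λ) = 1/(101.07 − 50.52) = 1/50.55 = 0.01978 hr

Final: 0.01978 hr


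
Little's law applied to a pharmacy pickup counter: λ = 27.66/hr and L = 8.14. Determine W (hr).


W = L/λ = 8.14/27.66 = 0.2943 hr

Final: 0.2943 hr


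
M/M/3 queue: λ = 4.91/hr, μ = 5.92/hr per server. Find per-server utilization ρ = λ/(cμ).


ρ = λ/(cμ) = 4.91/(3·5.92) = 4.91/17.76 = 0.2765

Final: 0.2765


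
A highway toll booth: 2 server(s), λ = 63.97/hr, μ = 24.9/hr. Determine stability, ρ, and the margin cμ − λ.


Total capacity cμ = 2·24.9 = 49.80/hr
ρ = λ/(cμ) = 63.97/49.80 = 1.2845
Stable ⇔ ρ < 1: NO
Spare capacity = cμ − λ = 49.80 − 63.97 = -14.17/hr

Final: ρ = 1.2845; unstable; margin = -14.17/hr


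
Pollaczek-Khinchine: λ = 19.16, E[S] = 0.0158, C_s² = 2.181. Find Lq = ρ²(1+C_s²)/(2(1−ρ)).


ρ = λ·E[S] = 19.16·0.0158 = 0.3027
Lq = ρ²(1+C_s²)/(2(1−ρ)) = 0.09164·(1+2.181)/(2·0.6973)
= 0.09164·3.1810/1.3945 = 0.20904

Final: 0.20904


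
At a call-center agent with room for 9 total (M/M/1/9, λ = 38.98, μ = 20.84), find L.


ρ = 38.98/20.84 = 1.8704
L = ρ[1 − (K+1)ρ^K + Kρ^(K+1)] / [(1−ρ)(1−ρ^(K+1))]
Numerator: 1.8704·(1 − 10·280.218679 + 9·524.132635) = 3583.778783
Denominator: (-0.8704)·(-523.132635) = 455.356334
L = 3583.778783/455.356334 = 7.8703

Final: 7.8703


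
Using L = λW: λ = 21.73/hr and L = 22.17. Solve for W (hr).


W = L/λ = 22.17/21.73 = 1.0202 hr

Final: 1.0202 hr


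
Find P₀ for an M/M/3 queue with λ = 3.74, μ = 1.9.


a = λ/μ = 3.74/1.9 = 1.9684; ρ = a/c = 0.6561
Σ_{k=0}^{2} a^k/k! (terms k=0..2) = 1.00000 + 1.96842 + 1.93734 = 4.90576
Tail: a^3/(3!(1−ρ)) = 7.62700/(6·0.3439) = 3.69676
P₀ = 1/(4.90576 + 3.69676) = 1/8.60252 = 0.116245

Final: 0.116245


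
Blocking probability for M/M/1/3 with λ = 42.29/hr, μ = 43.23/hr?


ρ = λ/μ = 42.29/43.23 = 0.9783
P_K = (1−ρ)ρ^K/(1−ρ^(K+1)) = (0.02174·0.936176)/(1 − 0.915819)
= 0.020356/0.084181 = 0.241817

Final: 0.241817


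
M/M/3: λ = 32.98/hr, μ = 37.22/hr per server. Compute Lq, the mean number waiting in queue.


a = λ/μ = 0.8861; ρ = a/3 = 0.2954
P₀ = 0.409298
Lq = P₀·a^c·ρ / (c!·(1−ρ)²) = 0.409298·0.69570·0.2954/(6·0.49652)
= 0.02823

Final: 0.02823


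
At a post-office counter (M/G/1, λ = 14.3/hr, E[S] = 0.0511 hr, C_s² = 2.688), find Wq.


ρ = λ·E[S] = 14.3·0.0511 = 0.7307
E[S²] = E[S]²(1+C_s²) = 0.0511²·(1+2.688) = 0.009630
Wq = λ·E[S²]/(2(1−ρ)) = 14.3·0.009630/(2·0.2693) = 0.25571 hr

Final: 0.25571 hr


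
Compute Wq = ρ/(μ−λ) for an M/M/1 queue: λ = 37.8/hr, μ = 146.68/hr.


ρ = 37.8/146.68 = 0.2577
Wq = ρ/(μ−λ) = 0.2577/(146.68 − 37.8) = 0.2577/108.88 = 0.002367 hr

Final: 0.002367 hr


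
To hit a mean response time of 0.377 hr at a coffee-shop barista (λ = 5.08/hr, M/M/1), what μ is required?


W = 1/(μ−λ) ⇒ μ − λ = 1/W = 1/0.377 = 2.6525
μ = λ + 1/W = 5.08 + 2.6525 = 7.7325 per hr

Final: 7.7325 /hr


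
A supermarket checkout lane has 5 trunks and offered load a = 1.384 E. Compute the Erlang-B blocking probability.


B(c,a) = (a^c/c!) / Σ_{k=0}^{c} a^k/k!
a^5/5! = 0.042315
Σ terms (k=0..5): 1.00000 + 1.38400 + 0.95773 + 0.44183 + 0.15287 + 0.04232 = 3.978749
B = 0.042315/3.978749 = 0.010635

Final: 0.010635


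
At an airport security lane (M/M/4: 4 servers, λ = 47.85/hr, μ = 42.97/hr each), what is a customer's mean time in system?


a = 1.1136; ρ = 0.2784; P₀ = 0.327599
Lq = P₀·a^c·ρ/(c!(1−ρ)²) = 0.01122
Wq = Lq/λ = 0.01122/47.85 = 0.0002345 hr
W = Wq + 1/μ = 0.0002345 + 0.02327 = 0.02351 hr

Final: 0.02351 hr


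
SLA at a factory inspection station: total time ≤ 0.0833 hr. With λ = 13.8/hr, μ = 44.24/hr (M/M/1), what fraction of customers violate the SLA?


W ~ Exponential(μ−λ) for M/M/1.
μ − λ = 44.24 − 13.8 = 30.4400
P(W > t) = e^{−(μ−λ)t} = e^{−2.5357} = 0.079210

Final: 0.079210


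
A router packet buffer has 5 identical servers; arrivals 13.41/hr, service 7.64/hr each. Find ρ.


ρ = λ/(cμ) = 13.41/(5·7.64) = 13.41/38.20 = 0.3510

Final: 0.3510


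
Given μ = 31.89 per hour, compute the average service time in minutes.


Mean service time = 1/μ = 1/31.89 hour = 0.03136 hour
In minutes: 0.03136 × 60 = 1.8815 min

Final: 1.8815 min


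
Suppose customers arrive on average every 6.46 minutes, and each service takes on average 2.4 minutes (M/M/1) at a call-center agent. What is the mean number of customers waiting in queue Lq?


λ = 60/6.46 = 9.2879 /hr
μ = 60/2.4 = 25.0000 /hr
ρ = λ/μ = 9.2879/25.0000 = 0.3715
Lq = ρ²/(1−ρ) = 0.1380/0.6285 = 0.2196

Final: 0.2196


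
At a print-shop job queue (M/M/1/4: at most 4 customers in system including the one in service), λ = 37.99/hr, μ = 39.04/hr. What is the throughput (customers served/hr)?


ρ = 0.9731; P_K = (1−ρ)ρ^4/(1−ρ^5) = 0.189246
λ_eff = λ(1 − P_K) = 37.99·(1 − 0.189246) = 37.99·0.810754 = 30.8006 /hr

Final: 30.8006 /hr


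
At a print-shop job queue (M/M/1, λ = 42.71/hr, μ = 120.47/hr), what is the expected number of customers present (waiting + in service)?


ρ = λ/μ = 42.71/120.47 = 0.3545
L = ρ/(1−ρ) = 0.3545/(1 − 0.3545) = 0.3545/0.6455 = 0.5493

Final: 0.5493


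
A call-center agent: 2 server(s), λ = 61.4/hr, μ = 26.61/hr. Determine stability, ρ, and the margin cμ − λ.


Total capacity cμ = 2·26.61 = 53.22/hr
ρ = λ/(cμ) = 61.4/53.22 = 1.1537
Stable ⇔ ρ < 1: NO
Spare capacity = cμ − λ = 53.22 − 61.4 = -8.18/hr

Final: ρ = 1.1537; unstable; margin = -8.18/hr


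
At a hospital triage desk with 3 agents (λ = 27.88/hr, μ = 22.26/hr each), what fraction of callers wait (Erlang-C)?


a = λ/μ = 1.2525; ρ = a/3 = 0.4175
P₀ = 0.277858 (from M/M/c formula)
C(c,a) = [a^c/(c!(1−ρ))]·P₀ = [1.96473/(6·0.5825)]·0.277858
= 0.56215·0.277858 = 0.156197

Final: 0.156197


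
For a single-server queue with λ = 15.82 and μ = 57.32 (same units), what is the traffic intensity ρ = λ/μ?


ρ = λ/μ = 15.82/57.32 = 0.2760

Final: 0.2760


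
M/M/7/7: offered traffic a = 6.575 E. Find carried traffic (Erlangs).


B(7,6.575) = 0.222153 (Erlang-B)
Carried load = a(1 − B) = 6.575·(1 − 0.222153) = 6.575·0.777847 = 5.1143 E

Final: 5.1143 Erlangs


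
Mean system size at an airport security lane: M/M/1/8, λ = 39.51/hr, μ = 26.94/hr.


ρ = 39.51/26.94 = 1.4666
L = ρ[1 − (K+1)ρ^K + Kρ^(K+1)] / [(1−ρ)(1−ρ^(K+1))]
Numerator: 1.4666·(1 − 9·21.403042 + 8·31.389540) = 87.246024
Denominator: (-0.4666)·(-30.389540) = 14.179529
L = 87.246024/14.179529 = 6.1530

Final: 6.1530


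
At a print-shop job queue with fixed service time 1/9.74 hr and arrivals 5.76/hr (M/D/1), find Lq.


ρ = 5.76/9.74 = 0.5914
M/D/1: Lq = ρ²/(2(1−ρ)) = 0.3497/(2·0.4086) = 0.42793

Final: 0.42793


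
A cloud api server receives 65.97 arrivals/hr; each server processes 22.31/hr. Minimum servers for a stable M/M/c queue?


Stability requires cμ > λ ⇔ c > λ/μ.
λ/μ = 65.97/22.31 = 2.9570
Minimum integer c = ⌊2.9570⌋ + 1 = 3
Check: 3·22.31 = 66.93 > 65.97, while 2·22.31 = 44.62 ≤ 65.97

Final: 3 servers


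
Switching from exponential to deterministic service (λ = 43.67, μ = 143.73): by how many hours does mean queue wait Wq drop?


ρ = 43.67/143.73 = 0.3038
Wq(M/M/1) = ρ/(μ−λ) = 0.3038/100.06 = 0.003037 hr
Wq(M/D/1) = ρ/(2(μ−λ)) = 0.001518 hr
Savings = 0.003037 − 0.001518 = 0.001518 hr

Final: 0.001518 hr


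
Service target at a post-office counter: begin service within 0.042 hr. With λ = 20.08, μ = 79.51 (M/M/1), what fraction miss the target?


ρ = 20.08/79.51 = 0.2525
P(Wq > t) = ρ·e^{−(μ−λ)t} = 0.2525·e^{−2.4961}
= 0.2525·0.082409 = 0.020812

Final: 0.020812


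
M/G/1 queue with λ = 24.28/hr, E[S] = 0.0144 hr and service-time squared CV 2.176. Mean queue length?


ρ = λ·E[S] = 24.28·0.0144 = 0.3496
Lq = ρ²(1+C_s²)/(2(1−ρ)) = 0.1222·(1+2.176)/(2·0.6504)
= 0.1222·3.1760/1.3007 = 0.29848

Final: 0.29848


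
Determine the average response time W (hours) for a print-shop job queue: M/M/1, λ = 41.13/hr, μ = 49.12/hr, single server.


W = 1/(μ−λ) = 1/(49.12 − 41.13) = 1/7.99 = 0.1252 hr

Final: 0.1252 hr


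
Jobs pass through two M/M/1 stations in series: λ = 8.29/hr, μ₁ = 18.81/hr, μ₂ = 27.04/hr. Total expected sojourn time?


Each node sees arrival rate λ = 8.29/hr (tandem ⇒ throughput preserved).
W₁ = 1/(μ₁−λ) = 1/(18.81−8.29) = 0.09506 hr
W₂ = 1/(μ₂−λ) = 1/(27.04−8.29) = 0.05333 hr
W_total = W₁ + W₂ = 0.09506 + 0.05333 = 0.14839 hr

Final: 0.14839 hr


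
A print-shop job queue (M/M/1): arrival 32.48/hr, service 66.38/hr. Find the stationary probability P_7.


ρ = 32.48/66.38 = 0.4893
P_n = (1−ρ)·ρ^n = (1 − 0.4893)·0.4893^7 = 0.5107·0.006715 = 0.003429

Final: 0.003429


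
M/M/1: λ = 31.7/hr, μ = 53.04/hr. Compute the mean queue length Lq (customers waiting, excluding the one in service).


ρ = 31.7/53.04 = 0.5977
Lq = ρ²/(1−ρ) = 0.3572/0.4023 = 0.8878

Final: 0.8878


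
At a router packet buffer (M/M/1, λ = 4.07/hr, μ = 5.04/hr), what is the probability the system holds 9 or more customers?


ρ = 4.07/5.04 = 0.8075
P(N ≥ n) = ρ^n = 0.8075^9 = 0.146041

Final: 0.146041


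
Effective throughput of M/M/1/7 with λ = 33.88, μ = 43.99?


ρ = 0.7702; P_K = (1−ρ)ρ^7/(1−ρ^8) = 0.042162
λ_eff = λ(1 − P_K) = 33.88·(1 − 0.042162) = 33.88·0.957838 = 32.4516 /hr

Final: 32.4516 /hr


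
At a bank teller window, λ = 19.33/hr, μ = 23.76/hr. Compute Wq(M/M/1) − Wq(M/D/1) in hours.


ρ = 19.33/23.76 = 0.8136
Wq(M/M/1) = ρ/(μ−λ) = 0.8136/4.43 = 0.18365 hr
Wq(M/D/1) = ρ/(2(μ−λ)) = 0.09182 hr
Savings = 0.18365 − 0.09182 = 0.09182 hr

Final: 0.09182 hr


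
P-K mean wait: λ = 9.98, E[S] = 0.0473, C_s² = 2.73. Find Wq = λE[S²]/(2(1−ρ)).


ρ = λ·E[S] = 9.98·0.0473 = 0.4721
E[S²] = E[S]²(1+C_s²) = 0.0473²·(1+2.73) = 0.008345
Wq = λ·E[S²]/(2(1−ρ)) = 9.98·0.008345/(2·0.5279) = 0.07888 hr

Final: 0.07888 hr


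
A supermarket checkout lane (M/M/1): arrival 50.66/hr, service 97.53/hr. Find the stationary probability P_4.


ρ = 50.66/97.53 = 0.5194
P_n = (1−ρ)·ρ^n = (1 − 0.5194)·0.5194^4 = 0.4806·0.072796 = 0.034984

Final: 0.034984


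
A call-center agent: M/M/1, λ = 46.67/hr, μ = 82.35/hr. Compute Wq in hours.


ρ = 46.67/82.35 = 0.5667
Wq = ρ/(μ−λ) = 0.5667/(82.35 − 46.67) = 0.5667/35.68 = 0.01588 hr

Final: 0.01588 hr


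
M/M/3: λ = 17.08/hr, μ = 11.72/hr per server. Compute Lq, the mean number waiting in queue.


a = λ/μ = 1.4573; ρ = a/3 = 0.4858
P₀ = 0.221120
Lq = P₀·a^c·ρ / (c!·(1−ρ)²) = 0.221120·3.09514·0.4858/(6·0.26442)
= 0.20955

Final: 0.20955


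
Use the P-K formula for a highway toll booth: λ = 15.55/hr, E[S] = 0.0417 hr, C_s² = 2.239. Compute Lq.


ρ = λ·E[S] = 15.55·0.0417 = 0.6484
Lq = ρ²(1+C_s²)/(2(1−ρ)) = 0.4205·(1+2.239)/(2·0.3516)
= 0.4205·3.2390/0.7031 = 1.93690

Final: 1.93690


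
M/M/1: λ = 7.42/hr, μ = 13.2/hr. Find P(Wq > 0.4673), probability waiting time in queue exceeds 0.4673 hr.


ρ = 7.42/13.2 = 0.5621
P(Wq > t) = ρ·e^{−(μ−λ)t} = 0.5621·e^{−2.7010}
= 0.5621·0.067139 = 0.037740

Final: 0.037740


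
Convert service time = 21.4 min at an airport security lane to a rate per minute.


μ = 1/(service time) in consistent units.
1 minute = 1 min, so μ = 1/21.4 = 0.04673 per minute

Final: 0.04673 /min


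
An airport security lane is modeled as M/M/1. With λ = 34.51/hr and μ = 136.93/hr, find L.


ρ = λ/μ = 34.51/136.93 = 0.2520
L = ρ/(1−ρ) = 0.2520/(1 − 0.2520) = 0.2520/0.7480 = 0.3369

Final: 0.3369


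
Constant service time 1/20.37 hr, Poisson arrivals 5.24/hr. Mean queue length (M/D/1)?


ρ = 5.24/20.37 = 0.2572
M/D/1: Lq = ρ²/(2(1−ρ)) = 0.06617/(2·0.7428) = 0.04455

Final: 0.04455


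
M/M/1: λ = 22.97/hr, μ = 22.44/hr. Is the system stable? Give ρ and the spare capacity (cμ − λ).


Total capacity cμ = 1·22.44 = 22.44/hr
ρ = λ/(cμ) = 22.97/22.44 = 1.0236
Stable ⇔ ρ < 1: NO
Spare capacity = cμ − λ = 22.44 − 22.97 = -0.53/hr

Final: ρ = 1.0236; unstable; margin = -0.53/hr


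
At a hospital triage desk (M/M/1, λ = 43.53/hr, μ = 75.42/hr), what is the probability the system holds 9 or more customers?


ρ = 43.53/75.42 = 0.5772
P(N ≥ n) = ρ^n = 0.5772^9 = 0.007108

Final: 0.007108


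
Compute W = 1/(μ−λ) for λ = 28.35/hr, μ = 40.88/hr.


W = 1/(μ−λ) = 1/(40.88 − 28.35) = 1/12.53 = 0.07981 hr

Final: 0.07981 hr


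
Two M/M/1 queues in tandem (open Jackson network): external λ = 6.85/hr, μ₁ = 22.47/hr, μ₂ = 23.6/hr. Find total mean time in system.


Each node sees arrival rate λ = 6.85/hr (tandem ⇒ throughput preserved).
W₁ = 1/(μ₁−λ) = 1/(22.47−6.85) = 0.06402 hr
W₂ = 1/(μ₂−λ) = 1/(23.6−6.85) = 0.05970 hr
W_total = W₁ + W₂ = 0.06402 + 0.05970 = 0.12372 hr

Final: 0.12372 hr


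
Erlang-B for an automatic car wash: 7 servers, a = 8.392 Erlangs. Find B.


B(c,a) = (a^c/c!) / Σ_{k=0}^{c} a^k/k!
a^7/7! = 581.604543
Σ terms (k=0..7): 1.00000 + 8.39200 + 35.21283 + 98.50203 + 206.65726 + 346.85354 + 485.13248 + 581.60454 = 1763.354681
B = 581.604543/1763.354681 = 0.329828

Final: 0.329828


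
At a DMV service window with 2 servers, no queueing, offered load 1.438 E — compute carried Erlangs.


B(2,1.438) = 0.297795 (Erlang-B)
Carried load = a(1 − B) = 1.438·(1 − 0.297795) = 1.438·0.702205 = 1.0098 E

Final: 1.0098 Erlangs


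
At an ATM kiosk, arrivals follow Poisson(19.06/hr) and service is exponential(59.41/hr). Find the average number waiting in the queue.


ρ = 19.06/59.41 = 0.3208
Lq = ρ²/(1−ρ) = 0.1029/0.6792 = 0.1515

Final: 0.1515


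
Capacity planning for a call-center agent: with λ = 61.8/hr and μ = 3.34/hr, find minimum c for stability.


Stability requires cμ > λ ⇔ c > λ/μ.
λ/μ = 61.8/3.34 = 18.5030
Minimum integer c = ⌊18.5030⌋ + 1 = 19
Check: 19·3.34 = 63.46 > 61.8, while 18·3.34 = 60.12 ≤ 61.8

Final: 19 servers


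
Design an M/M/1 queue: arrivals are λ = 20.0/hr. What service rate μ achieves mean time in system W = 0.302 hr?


W = 1/(μ−λ) ⇒ μ − λ = 1/W = 1/0.302 = 3.3113
μ = λ + 1/W = 20.0 + 3.3113 = 23.3113 per hr

Final: 23.3113 /hr


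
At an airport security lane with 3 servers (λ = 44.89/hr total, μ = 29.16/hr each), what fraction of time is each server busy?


ρ = λ/(cμ) = 44.89/(3·29.16) = 44.89/87.48 = 0.5131

Final: 0.5131


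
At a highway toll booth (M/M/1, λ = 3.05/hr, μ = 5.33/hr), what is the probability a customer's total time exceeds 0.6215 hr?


W ~ Exponential(μ−λ) for M/M/1.
μ − λ = 5.33 − 3.05 = 2.2800
P(W > t) = e^{−(μ−λ)t} = e^{−1.4170} = 0.242435

Final: 0.242435


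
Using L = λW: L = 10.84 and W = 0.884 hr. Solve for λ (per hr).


λ = L/W = 10.84/0.884 = 12.2624 /hr

Final: 12.2624 /hr


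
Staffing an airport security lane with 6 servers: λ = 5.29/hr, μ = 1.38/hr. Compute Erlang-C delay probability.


a = λ/μ = 3.8333; ρ = a/6 = 0.6389
P₀ = 0.020134 (from M/M/c formula)
C(c,a) = [a^c/(c!(1−ρ))]·P₀ = [3172.92286/(720·0.3611)]·0.020134
= 12.20355·0.020134 = 0.245708

Final: 0.245708


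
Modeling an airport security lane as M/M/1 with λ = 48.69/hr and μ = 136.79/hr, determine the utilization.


ρ = λ/μ = 48.69/136.79 = 0.3559

Final: 0.3559


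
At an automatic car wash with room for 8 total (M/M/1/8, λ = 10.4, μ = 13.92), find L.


ρ = 10.4/13.92 = 0.7471
L = ρ[1 − (K+1)ρ^K + Kρ^(K+1)] / [(1−ρ)(1−ρ^(K+1))]
Numerator: 0.7471·(1 − 9·0.097085 + 8·0.072535) = 0.527854
Denominator: (0.2529)·(0.927465) = 0.234531
L = 0.527854/0.234531 = 2.2507

Final: 2.2507


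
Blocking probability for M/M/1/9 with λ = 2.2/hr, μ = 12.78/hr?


ρ = λ/μ = 2.2/12.78 = 0.1721
P_K = (1−ρ)ρ^K/(1−ρ^(K+1)) = (0.8279·0.0000001327)/(1 − 0.00000002285)
= 0.0000001099/1.000000 = 0.0000001099

Final: 0.0000001099
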